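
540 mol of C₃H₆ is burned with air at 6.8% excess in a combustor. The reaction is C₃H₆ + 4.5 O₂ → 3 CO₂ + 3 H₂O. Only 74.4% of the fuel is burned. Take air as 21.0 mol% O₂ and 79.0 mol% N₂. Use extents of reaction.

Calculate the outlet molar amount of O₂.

Stoichiometric O₂ = 4.5 × 540 = 2430 mol; O₂ fed = 2430 × 1.068 = 2595 mol.
N₂ fed = 2595 × 79/21 = 9763 mol.
Fuel reacted = 0.744 × 540 → ξ = 401.8 mol.
Outlet (n = n₀ + ν ξ):
  C₃H₆: 540 − 1(401.8) = 138.2
  O₂: 2595 − 4.5(401.8) = 787.3
  N₂: 9763 (inert)
  CO₂: 0 + 3(401.8) = 1205
  H₂O: 0 + 3(401.8) = 1205

787 mol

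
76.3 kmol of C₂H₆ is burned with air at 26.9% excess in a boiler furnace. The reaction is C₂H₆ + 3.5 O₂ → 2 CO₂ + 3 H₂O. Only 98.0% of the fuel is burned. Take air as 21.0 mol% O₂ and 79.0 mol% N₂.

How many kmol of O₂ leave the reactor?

Stoichiometric O₂ = 3.5 × 76.3 = 267.1 kmol; O₂ fed = 267.1 × 1.269 = 338.9 kmol.
N₂ fed = 338.9 × 79/21 = 1275 kmol.
Fuel reacted = 0.98 × 76.3 → ξ = 74.77 kmol.
Outlet (n = n₀ + ν ξ):
  C₂H₆: 76.3 − 1(74.77) = 1.526
  O₂: 338.9 − 3.5(74.77) = 77.18
  N₂: 1275 (inert)
  CO₂: 0 + 2(74.77) = 149.5
  H₂O: 0 + 3(74.77) = 224.3

77.2 kmol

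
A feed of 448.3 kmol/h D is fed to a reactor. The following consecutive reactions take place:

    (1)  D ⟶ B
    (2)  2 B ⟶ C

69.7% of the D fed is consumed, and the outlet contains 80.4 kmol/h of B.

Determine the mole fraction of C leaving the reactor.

Conversion of D: D consumed = 1ξ₁ = 0.697 × 448.3 → ξ₁ = 312.5 kmol/h.
B balance: n_B = 0 + 1ξ₁ − 2ξ₂ = 80.4 → ξ₂ = (1·312.5 − 80.4)/2 = 116 kmol/h.
Outlet amounts (n = n₀ + Σ ν·ξ):
  D: 448.3 − 1(312.5) = 135.8
  B: 0 + 1(312.5) − 2(116) = 80.4
  C: 0 + 1(116) = 116
Total out = 332.3 kmol/h; y_C = 116 / 332.3 = 0.3492.

0.349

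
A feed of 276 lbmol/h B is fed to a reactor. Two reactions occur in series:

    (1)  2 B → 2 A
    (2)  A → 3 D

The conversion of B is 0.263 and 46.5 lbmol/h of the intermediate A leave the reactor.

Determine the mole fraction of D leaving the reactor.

0.238

Conversion of B: B consumed = 2ξ₁ = 0.263 × 276 → ξ₁ = 36.29 lbmol/h.
A balance: n_A = 0 + 2ξ₁ − 1ξ₂ = 46.5 → ξ₂ = (2·36.29 − 46.5)/1 = 26.09 lbmol/h.
Outlet amounts (n = n₀ + Σ ν·ξ):
  B: 276 − 2(36.29) = 203.4
  A: 0 + 2(36.29) − 1(26.09) = 46.5
  D: 0 + 3(26.09) = 78.26
Total out = 328.2 lbmol/h; y_D = 78.26 / 328.2 = 0.2385.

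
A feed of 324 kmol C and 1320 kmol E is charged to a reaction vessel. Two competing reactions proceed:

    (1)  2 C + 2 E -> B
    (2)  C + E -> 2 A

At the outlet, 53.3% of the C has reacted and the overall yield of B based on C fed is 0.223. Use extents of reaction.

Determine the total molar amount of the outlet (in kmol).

Yield of B: 1ξ₁ / 324 = 0.223 → ξ₁ = 72.25 kmol.
Conversion of C: 2ξ₁ + 1ξ₂ = 0.533 × 324 = 172.7 → ξ₂ = 28.19 kmol.
Outlet amounts (n = n₀ + Σ ν·ξ):
  C: 324 − 2(72.25) − 1(28.19) = 151.3
  E: 1320 − 2(72.25) − 1(28.19) = 1147
  B: 0 + 1(72.25) = 72.25
  A: 0 + 2(28.19) = 56.38
Total out = 151.3 + 1147 + 72.25 + 56.38 = 1427 kmol.

1430 kmol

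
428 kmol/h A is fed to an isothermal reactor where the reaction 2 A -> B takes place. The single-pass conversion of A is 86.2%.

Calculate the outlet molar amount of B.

184 kmol/h

A reacted = 0.862 × 428 = 368.9 kmol/h; ν_A = −2, so ξ = 368.9/2 = 184.5 kmol/h.
Outlet amounts (n = n₀ + ν ξ):
  A: 428 − 2(184.5) = 59.06
  B: 0 + 1(184.5) = 184.5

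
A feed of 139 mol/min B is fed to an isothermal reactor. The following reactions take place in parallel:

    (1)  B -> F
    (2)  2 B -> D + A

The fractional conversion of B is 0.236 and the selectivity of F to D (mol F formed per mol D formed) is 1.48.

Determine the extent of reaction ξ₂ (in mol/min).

Conversion of B: B consumed = 0.236 × 139 = 32.8 mol/min = 1ξ₁ + 2ξ₂.
Selectivity: 1ξ₁ / (1ξ₂) = 1.48 → ξ₁ = 1.48 ξ₂.
Substitute: (1·1.48 + 2) ξ₂ = 32.8 → ξ₂ = 9.426 mol/min, ξ₁ = 13.95 mol/min.
Outlet amounts (n = n₀ + Σ ν·ξ):
  B: 139 − 1(13.95) − 2(9.426) = 106.2
  F: 0 + 1(13.95) = 13.95
  D: 0 + 1(9.426) = 9.426
  A: 0 + 1(9.426) = 9.426

ξ₂ = 9.43 mol/min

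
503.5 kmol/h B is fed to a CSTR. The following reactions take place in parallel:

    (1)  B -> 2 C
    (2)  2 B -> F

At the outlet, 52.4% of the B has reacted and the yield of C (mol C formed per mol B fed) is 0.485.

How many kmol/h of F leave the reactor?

70.9 kmol/h

Yield of C: 2ξ₁ / 503.5 = 0.485 → ξ₁ = 122.1 kmol/h.
Conversion of B: 1ξ₁ + 2ξ₂ = 0.524 × 503.5 = 263.8 → ξ₂ = 70.87 kmol/h.
Outlet amounts (n = n₀ + Σ ν·ξ):
  B: 503.5 − 1(122.1) − 2(70.87) = 239.7
  C: 0 + 2(122.1) = 244.2
  F: 0 + 1(70.87) = 70.87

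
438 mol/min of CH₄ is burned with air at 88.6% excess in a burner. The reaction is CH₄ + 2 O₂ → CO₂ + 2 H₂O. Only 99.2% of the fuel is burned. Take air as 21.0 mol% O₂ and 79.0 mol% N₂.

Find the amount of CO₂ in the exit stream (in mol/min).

434 mol/min

Stoichiometric O₂ = 2 × 438 = 876 mol/min; O₂ fed = 876 × 1.886 = 1652 mol/min.
N₂ fed = 1652 × 79/21 = 6215 mol/min.
Fuel reacted = 0.992 × 438 → ξ = 434.5 mol/min.
Outlet (n = n₀ + ν ξ):
  CH₄: 438 − 1(434.5) = 3.504
  O₂: 1652 − 2(434.5) = 783.1
  N₂: 6215 (inert)
  CO₂: 0 + 1(434.5) = 434.5
  H₂O: 0 + 2(434.5) = 869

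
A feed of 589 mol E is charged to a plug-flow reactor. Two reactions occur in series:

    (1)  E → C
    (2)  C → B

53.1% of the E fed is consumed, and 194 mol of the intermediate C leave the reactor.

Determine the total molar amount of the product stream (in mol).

589 mol

Conversion of E: E consumed = 1ξ₁ = 0.531 × 589 → ξ₁ = 312.8 mol.
C balance: n_C = 0 + 1ξ₁ − 1ξ₂ = 194 → ξ₂ = (1·312.8 − 194)/1 = 118.8 mol.
Outlet amounts (n = n₀ + Σ ν·ξ):
  E: 589 − 1(312.8) = 276.2
  C: 0 + 1(312.8) − 1(118.8) = 194
  B: 0 + 1(118.8) = 118.8
Total out = 276.2 + 194 + 118.8 = 589 mol.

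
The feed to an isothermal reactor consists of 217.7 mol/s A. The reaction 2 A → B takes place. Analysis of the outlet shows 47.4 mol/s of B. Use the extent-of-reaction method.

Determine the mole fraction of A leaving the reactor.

For B: n = n₀ + 1ξ → 47.4 = 0 + 1ξ, giving ξ = 47.4 mol/s.
Outlet amounts (n = n₀ + ν ξ):
  A: 217.7 − 2(47.4) = 122.9
  B: 0 + 1(47.4) = 47.4
Total out = 170.3 mol/s; y_A = 122.9 / 170.3 = 0.7217.

0.722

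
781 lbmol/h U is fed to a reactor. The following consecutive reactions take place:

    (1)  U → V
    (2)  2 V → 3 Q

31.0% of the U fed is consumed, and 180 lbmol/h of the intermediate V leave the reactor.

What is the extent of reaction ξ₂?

Conversion of U: U consumed = 1ξ₁ = 0.31 × 781 → ξ₁ = 242.1 lbmol/h.
V balance: n_V = 0 + 1ξ₁ − 2ξ₂ = 180 → ξ₂ = (1·242.1 − 180)/2 = 31.05 lbmol/h.
Outlet amounts (n = n₀ + Σ ν·ξ):
  U: 781 − 1(242.1) = 538.9
  V: 0 + 1(242.1) − 2(31.05) = 180
  Q: 0 + 3(31.05) = 93.16

ξ₂ = 31.1 lbmol/h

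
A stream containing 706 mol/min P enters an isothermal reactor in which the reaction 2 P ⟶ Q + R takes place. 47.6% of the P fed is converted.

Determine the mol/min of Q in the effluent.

P reacted = 0.476 × 706 = 336.1 mol/min; ν_P = −2, so ξ = 336.1/2 = 168 mol/min.
Outlet amounts (n = n₀ + ν ξ):
  P: 706 − 2(168) = 369.9
  Q: 0 + 1(168) = 168
  R: 0 + 1(168) = 168

168 mol/min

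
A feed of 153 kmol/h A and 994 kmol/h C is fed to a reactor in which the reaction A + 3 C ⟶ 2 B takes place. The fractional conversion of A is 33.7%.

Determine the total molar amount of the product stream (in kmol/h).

1040 kmol/h

A reacted = 0.337 × 153 = 51.56 kmol/h; ν_A = −1, so ξ = 51.56/1 = 51.56 kmol/h.
Outlet amounts (n = n₀ + ν ξ):
  A: 153 − 1(51.56) = 101.4
  C: 994 − 3(51.56) = 839.3
  B: 0 + 2(51.56) = 103.1
Total out = 101.4 + 839.3 + 103.1 = 1044 kmol/h.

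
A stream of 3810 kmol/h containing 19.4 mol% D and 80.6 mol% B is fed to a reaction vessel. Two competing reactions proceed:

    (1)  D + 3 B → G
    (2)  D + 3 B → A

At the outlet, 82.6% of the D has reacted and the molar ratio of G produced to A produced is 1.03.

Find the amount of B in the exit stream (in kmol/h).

Conversion of D: D consumed = 0.826 × 739.1 = 610.5 kmol/h = 1ξ₁ + 1ξ₂.
Selectivity: 1ξ₁ / (1ξ₂) = 1.03 → ξ₁ = 1.03 ξ₂.
Substitute: (1·1.03 + 1) ξ₂ = 610.5 → ξ₂ = 300.8 kmol/h, ξ₁ = 309.8 kmol/h.
Outlet amounts (n = n₀ + Σ ν·ξ):
  D: 739.1 − 1(309.8) − 1(300.8) = 128.6
  B: 3071 − 3(309.8) − 3(300.8) = 1239
  G: 0 + 1(309.8) = 309.8
  A: 0 + 1(300.8) = 300.8

1240 kmol/h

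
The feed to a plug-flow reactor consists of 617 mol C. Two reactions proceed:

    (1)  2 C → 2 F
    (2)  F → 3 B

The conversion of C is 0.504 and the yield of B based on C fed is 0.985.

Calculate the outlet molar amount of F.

108 mol

Conversion of C: C consumed = 2ξ₁ = 0.504 × 617 → ξ₁ = 155.5 mol.
Yield of B: 3ξ₂ / 617 = 0.985 → ξ₂ = 202.6 mol.
Outlet amounts (n = n₀ + Σ ν·ξ):
  C: 617 − 2(155.5) = 306
  F: 0 + 2(155.5) − 1(202.6) = 108.4
  B: 0 + 3(202.6) = 607.7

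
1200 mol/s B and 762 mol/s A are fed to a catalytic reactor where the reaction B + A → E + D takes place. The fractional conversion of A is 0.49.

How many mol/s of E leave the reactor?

373 mol/s

A reacted = 0.49 × 762 = 373.4 mol/s; ν_A = −1, so ξ = 373.4/1 = 373.4 mol/s.
Outlet amounts (n = n₀ + ν ξ):
  B: 1200 − 1(373.4) = 826.6
  A: 762 − 1(373.4) = 388.6
  E: 0 + 1(373.4) = 373.4
  D: 0 + 1(373.4) = 373.4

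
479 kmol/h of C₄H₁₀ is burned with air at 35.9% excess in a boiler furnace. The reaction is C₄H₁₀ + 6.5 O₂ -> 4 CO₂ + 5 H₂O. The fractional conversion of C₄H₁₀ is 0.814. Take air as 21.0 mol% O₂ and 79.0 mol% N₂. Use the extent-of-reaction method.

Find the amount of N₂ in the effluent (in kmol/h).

Stoichiometric O₂ = 6.5 × 479 = 3114 kmol/h; O₂ fed = 3114 × 1.359 = 4231 kmol/h.
N₂ fed = 4231 × 79/21 = 15920 kmol/h.
Fuel reacted = 0.814 × 479 → ξ = 389.9 kmol/h.
Outlet (n = n₀ + ν ξ):
  C₄H₁₀: 479 − 1(389.9) = 89.09
  O₂: 4231 − 6.5(389.9) = 1697
  N₂: 15920 (inert)
  CO₂: 0 + 4(389.9) = 1560
  H₂O: 0 + 5(389.9) = 1950

15900 kmol/h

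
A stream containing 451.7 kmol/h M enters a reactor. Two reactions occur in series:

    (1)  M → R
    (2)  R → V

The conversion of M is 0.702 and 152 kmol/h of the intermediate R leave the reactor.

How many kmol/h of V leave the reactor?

Conversion of M: M consumed = 1ξ₁ = 0.702 × 451.7 → ξ₁ = 317.1 kmol/h.
R balance: n_R = 0 + 1ξ₁ − 1ξ₂ = 152 → ξ₂ = (1·317.1 − 152)/1 = 165.1 kmol/h.
Outlet amounts (n = n₀ + Σ ν·ξ):
  M: 451.7 − 1(317.1) = 134.6
  R: 0 + 1(317.1) − 1(165.1) = 152
  V: 0 + 1(165.1) = 165.1

165 kmol/h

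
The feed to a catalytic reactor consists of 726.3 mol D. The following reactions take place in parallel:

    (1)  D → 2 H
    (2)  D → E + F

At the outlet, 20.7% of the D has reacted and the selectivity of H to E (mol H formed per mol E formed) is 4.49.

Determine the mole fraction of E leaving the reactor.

Conversion of D: D consumed = 0.207 × 726.3 = 150.3 mol = 1ξ₁ + 1ξ₂.
Selectivity: 2ξ₁ / (1ξ₂) = 4.49 → ξ₁ = 2.245 ξ₂.
Substitute: (1·2.245 + 1) ξ₂ = 150.3 → ξ₂ = 46.33 mol, ξ₁ = 104 mol.
Outlet amounts (n = n₀ + Σ ν·ξ):
  D: 726.3 − 1(104) − 1(46.33) = 576
  H: 0 + 2(104) = 208
  E: 0 + 1(46.33) = 46.33
  F: 0 + 1(46.33) = 46.33
Total out = 876.6 mol; y_E = 46.33 / 876.6 = 0.05285.

0.0529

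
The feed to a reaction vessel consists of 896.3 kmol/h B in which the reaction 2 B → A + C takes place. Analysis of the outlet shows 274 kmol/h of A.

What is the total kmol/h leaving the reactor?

For A: n = n₀ + 1ξ → 274 = 0 + 1ξ, giving ξ = 274 kmol/h.
Outlet amounts (n = n₀ + ν ξ):
  B: 896.3 − 2(274) = 348.3
  A: 0 + 1(274) = 274
  C: 0 + 1(274) = 274
Total out = 348.3 + 274 + 274 = 896.3 kmol/h.

896 kmol/h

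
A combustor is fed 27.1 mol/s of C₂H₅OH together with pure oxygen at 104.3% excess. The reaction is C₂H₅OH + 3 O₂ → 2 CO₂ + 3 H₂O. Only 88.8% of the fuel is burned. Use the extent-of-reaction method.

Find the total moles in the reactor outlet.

Stoichiometric O₂ = 3 × 27.1 = 81.3 mol/s; O₂ fed = 81.3 × 2.043 = 166.1 mol/s.
Fuel reacted = 0.888 × 27.1 → ξ = 24.06 mol/s.
Outlet (n = n₀ + ν ξ):
  C₂H₅OH: 27.1 − 1(24.06) = 3.035
  O₂: 166.1 − 3(24.06) = 93.9
  CO₂: 0 + 2(24.06) = 48.13
  H₂O: 0 + 3(24.06) = 72.19
Total out = 3.035 + 93.9 + 48.13 + 72.19 = 217.3 mol/s.

217 mol/s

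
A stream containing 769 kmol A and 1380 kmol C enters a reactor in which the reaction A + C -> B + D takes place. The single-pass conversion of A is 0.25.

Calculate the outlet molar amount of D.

A reacted = 0.25 × 769 = 192.2 kmol; ν_A = −1, so ξ = 192.2/1 = 192.2 kmol.
Outlet amounts (n = n₀ + ν ξ):
  A: 769 − 1(192.2) = 576.8
  C: 1380 − 1(192.2) = 1188
  B: 0 + 1(192.2) = 192.2
  D: 0 + 1(192.2) = 192.2

192 kmol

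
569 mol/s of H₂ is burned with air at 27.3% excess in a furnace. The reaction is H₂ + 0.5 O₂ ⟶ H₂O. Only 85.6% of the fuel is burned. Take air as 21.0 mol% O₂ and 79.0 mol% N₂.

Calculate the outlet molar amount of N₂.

1360 mol/s

Stoichiometric O₂ = 0.5 × 569 = 284.5 mol/s; O₂ fed = 284.5 × 1.273 = 362.2 mol/s.
N₂ fed = 362.2 × 79/21 = 1362 mol/s.
Fuel reacted = 0.856 × 569 → ξ = 487.1 mol/s.
Outlet (n = n₀ + ν ξ):
  H₂: 569 − 1(487.1) = 81.94
  O₂: 362.2 − 0.5(487.1) = 118.6
  N₂: 1362 (inert)
  H₂O: 0 + 1(487.1) = 487.1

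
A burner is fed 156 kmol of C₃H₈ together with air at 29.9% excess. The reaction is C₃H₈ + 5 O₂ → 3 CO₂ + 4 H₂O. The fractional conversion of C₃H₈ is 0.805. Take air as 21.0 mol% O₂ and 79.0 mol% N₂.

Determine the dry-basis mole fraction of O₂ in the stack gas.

Stoichiometric O₂ = 5 × 156 = 780 kmol; O₂ fed = 780 × 1.299 = 1013 kmol.
N₂ fed = 1013 × 79/21 = 3812 kmol.
Fuel reacted = 0.805 × 156 → ξ = 125.6 kmol.
Outlet (n = n₀ + ν ξ):
  C₃H₈: 156 − 1(125.6) = 30.42
  O₂: 1013 − 5(125.6) = 385.3
  N₂: 3812 (inert)
  CO₂: 0 + 3(125.6) = 376.7
  H₂O: 0 + 4(125.6) = 502.3
Dry total = 4604 kmol; y_O₂ (dry) = 385.3 / 4604 = 0.08369.

0.0837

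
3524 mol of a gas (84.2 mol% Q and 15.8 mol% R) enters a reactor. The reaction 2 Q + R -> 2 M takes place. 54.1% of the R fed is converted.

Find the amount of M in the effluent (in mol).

R reacted = 0.541 × 556.8 = 301.2 mol; ν_R = −1, so ξ = 301.2/1 = 301.2 mol.
Outlet amounts (n = n₀ + ν ξ):
  Q: 2967 − 2(301.2) = 2365
  R: 556.8 − 1(301.2) = 255.6
  M: 0 + 2(301.2) = 602.4

602 mol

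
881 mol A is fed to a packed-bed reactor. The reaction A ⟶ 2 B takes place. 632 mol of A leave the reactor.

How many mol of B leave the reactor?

498 mol

For A: n = n₀ − 1ξ → 632 = 881 − 1ξ, giving ξ = 249 mol.
Outlet amounts (n = n₀ + ν ξ):
  A: 881 − 1(249) = 632
  B: 0 + 2(249) = 498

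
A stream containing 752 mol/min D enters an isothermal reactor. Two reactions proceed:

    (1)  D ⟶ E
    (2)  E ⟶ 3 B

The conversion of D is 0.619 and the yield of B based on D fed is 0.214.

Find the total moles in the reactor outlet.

859 mol/min

Conversion of D: D consumed = 1ξ₁ = 0.619 × 752 → ξ₁ = 465.5 mol/min.
Yield of B: 3ξ₂ / 752 = 0.214 → ξ₂ = 53.64 mol/min.
Outlet amounts (n = n₀ + Σ ν·ξ):
  D: 752 − 1(465.5) = 286.5
  E: 0 + 1(465.5) − 1(53.64) = 411.8
  B: 0 + 3(53.64) = 160.9
Total out = 286.5 + 411.8 + 160.9 = 859.3 mol/min.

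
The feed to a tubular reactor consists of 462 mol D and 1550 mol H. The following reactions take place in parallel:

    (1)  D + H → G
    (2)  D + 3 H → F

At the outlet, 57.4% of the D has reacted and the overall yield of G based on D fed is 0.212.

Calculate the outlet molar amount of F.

167 mol

Yield of G: 1ξ₁ / 462 = 0.212 → ξ₁ = 97.94 mol.
Conversion of D: 1ξ₁ + 1ξ₂ = 0.574 × 462 = 265.2 → ξ₂ = 167.2 mol.
Outlet amounts (n = n₀ + Σ ν·ξ):
  D: 462 − 1(97.94) − 1(167.2) = 196.8
  H: 1550 − 1(97.94) − 3(167.2) = 950.3
  G: 0 + 1(97.94) = 97.94
  F: 0 + 1(167.2) = 167.2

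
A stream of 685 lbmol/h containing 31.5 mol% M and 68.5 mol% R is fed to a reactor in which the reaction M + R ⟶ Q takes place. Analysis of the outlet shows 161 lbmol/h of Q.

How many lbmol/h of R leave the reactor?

For Q: n = n₀ + 1ξ → 161 = 0 + 1ξ, giving ξ = 161 lbmol/h.
Outlet amounts (n = n₀ + ν ξ):
  M: 215.8 − 1(161) = 54.78
  R: 469.2 − 1(161) = 308.2
  Q: 0 + 1(161) = 161

308 lbmol/h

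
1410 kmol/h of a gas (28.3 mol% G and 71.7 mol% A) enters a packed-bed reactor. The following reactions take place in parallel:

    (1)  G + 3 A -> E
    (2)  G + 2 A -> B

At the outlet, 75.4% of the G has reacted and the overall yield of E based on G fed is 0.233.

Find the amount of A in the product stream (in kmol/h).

316 kmol/h

Yield of E: 1ξ₁ / 399 = 0.233 → ξ₁ = 92.97 kmol/h.
Conversion of G: 1ξ₁ + 1ξ₂ = 0.754 × 399 = 300.9 → ξ₂ = 207.9 kmol/h.
Outlet amounts (n = n₀ + Σ ν·ξ):
  G: 399 − 1(92.97) − 1(207.9) = 98.16
  A: 1011 − 3(92.97) − 2(207.9) = 316.3
  E: 0 + 1(92.97) = 92.97
  B: 0 + 1(207.9) = 207.9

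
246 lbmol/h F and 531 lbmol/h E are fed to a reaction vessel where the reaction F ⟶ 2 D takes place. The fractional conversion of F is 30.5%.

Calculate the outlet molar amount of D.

150 lbmol/h

F reacted = 0.305 × 246 = 75.03 lbmol/h; ν_F = −1, so ξ = 75.03/1 = 75.03 lbmol/h.
Outlet amounts (n = n₀ + ν ξ):
  F: 246 − 1(75.03) = 171
  D: 0 + 2(75.03) = 150.1
  E: 531 (inert)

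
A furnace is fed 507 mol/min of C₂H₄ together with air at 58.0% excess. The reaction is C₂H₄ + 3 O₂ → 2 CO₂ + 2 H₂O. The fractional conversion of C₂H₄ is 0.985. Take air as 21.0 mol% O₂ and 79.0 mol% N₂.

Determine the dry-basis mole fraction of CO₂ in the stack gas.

0.0912

Stoichiometric O₂ = 3 × 507 = 1521 mol/min; O₂ fed = 1521 × 1.580 = 2403 mol/min.
N₂ fed = 2403 × 79/21 = 9041 mol/min.
Fuel reacted = 0.985 × 507 → ξ = 499.4 mol/min.
Outlet (n = n₀ + ν ξ):
  C₂H₄: 507 − 1(499.4) = 7.605
  O₂: 2403 − 3(499.4) = 905
  N₂: 9041 (inert)
  CO₂: 0 + 2(499.4) = 998.8
  H₂O: 0 + 2(499.4) = 998.8
Dry total = 10950 mol/min; y_CO₂ (dry) = 998.8 / 10950 = 0.0912.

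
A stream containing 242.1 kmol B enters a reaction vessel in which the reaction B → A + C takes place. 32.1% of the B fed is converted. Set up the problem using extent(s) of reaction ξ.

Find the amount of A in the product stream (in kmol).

B reacted = 0.321 × 242.1 = 77.71 kmol; ν_B = −1, so ξ = 77.71/1 = 77.71 kmol.
Outlet amounts (n = n₀ + ν ξ):
  B: 242.1 − 1(77.71) = 164.4
  A: 0 + 1(77.71) = 77.71
  C: 0 + 1(77.71) = 77.71

77.7 kmol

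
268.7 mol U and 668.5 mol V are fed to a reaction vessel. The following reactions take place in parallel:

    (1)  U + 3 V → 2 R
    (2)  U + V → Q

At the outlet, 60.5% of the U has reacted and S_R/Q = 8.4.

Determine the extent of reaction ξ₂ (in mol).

Conversion of U: U consumed = 0.605 × 268.7 = 162.6 mol = 1ξ₁ + 1ξ₂.
Selectivity: 2ξ₁ / (1ξ₂) = 8.4 → ξ₁ = 4.2 ξ₂.
Substitute: (1·4.2 + 1) ξ₂ = 162.6 → ξ₂ = 31.26 mol, ξ₁ = 131.3 mol.
Outlet amounts (n = n₀ + Σ ν·ξ):
  U: 268.7 − 1(131.3) − 1(31.26) = 106.1
  V: 668.5 − 3(131.3) − 1(31.26) = 243.3
  R: 0 + 2(131.3) = 262.6
  Q: 0 + 1(31.26) = 31.26

ξ₂ = 31.3 mol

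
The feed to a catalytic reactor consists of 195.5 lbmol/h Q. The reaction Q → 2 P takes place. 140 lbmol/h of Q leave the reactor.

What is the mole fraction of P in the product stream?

0.442

For Q: n = n₀ − 1ξ → 140 = 195.5 − 1ξ, giving ξ = 55.5 lbmol/h.
Outlet amounts (n = n₀ + ν ξ):
  Q: 195.5 − 1(55.5) = 140
  P: 0 + 2(55.5) = 111
Total out = 251 lbmol/h; y_P = 111 / 251 = 0.4422.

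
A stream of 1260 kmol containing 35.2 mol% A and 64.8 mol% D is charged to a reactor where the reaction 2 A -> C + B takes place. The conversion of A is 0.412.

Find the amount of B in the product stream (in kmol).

91.4 kmol

A reacted = 0.412 × 443.5 = 182.7 kmol; ν_A = −2, so ξ = 182.7/2 = 91.37 kmol.
Outlet amounts (n = n₀ + ν ξ):
  A: 443.5 − 2(91.37) = 260.8
  C: 0 + 1(91.37) = 91.37
  B: 0 + 1(91.37) = 91.37
  D: 816.5 (inert)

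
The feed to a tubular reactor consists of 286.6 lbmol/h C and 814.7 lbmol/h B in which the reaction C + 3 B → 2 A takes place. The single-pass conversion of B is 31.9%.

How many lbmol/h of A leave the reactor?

173 lbmol/h

B reacted = 0.319 × 814.7 = 259.9 lbmol/h; ν_B = −3, so ξ = 259.9/3 = 86.63 lbmol/h.
Outlet amounts (n = n₀ + ν ξ):
  C: 286.6 − 1(86.63) = 200
  B: 814.7 − 3(86.63) = 554.8
  A: 0 + 2(86.63) = 173.3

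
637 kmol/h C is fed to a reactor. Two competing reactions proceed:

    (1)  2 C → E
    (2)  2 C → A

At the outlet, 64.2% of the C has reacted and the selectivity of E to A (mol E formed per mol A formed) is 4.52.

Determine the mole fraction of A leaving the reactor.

Conversion of C: C consumed = 0.642 × 637 = 409 kmol/h = 2ξ₁ + 2ξ₂.
Selectivity: 1ξ₁ / (1ξ₂) = 4.52 → ξ₁ = 4.52 ξ₂.
Substitute: (2·4.52 + 2) ξ₂ = 409 → ξ₂ = 37.04 kmol/h, ξ₁ = 167.4 kmol/h.
Outlet amounts (n = n₀ + Σ ν·ξ):
  C: 637 − 2(167.4) − 2(37.04) = 228
  E: 0 + 1(167.4) = 167.4
  A: 0 + 1(37.04) = 37.04
Total out = 432.5 kmol/h; y_A = 37.04 / 432.5 = 0.08564.

0.0856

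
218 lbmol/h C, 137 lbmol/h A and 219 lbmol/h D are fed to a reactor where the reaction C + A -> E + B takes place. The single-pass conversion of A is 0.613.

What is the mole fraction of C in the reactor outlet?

A reacted = 0.613 × 137 = 83.98 lbmol/h; ν_A = −1, so ξ = 83.98/1 = 83.98 lbmol/h.
Outlet amounts (n = n₀ + ν ξ):
  C: 218 − 1(83.98) = 134
  A: 137 − 1(83.98) = 53.02
  E: 0 + 1(83.98) = 83.98
  B: 0 + 1(83.98) = 83.98
  D: 219 (inert)
Total out = 574 lbmol/h; y_C = 134 / 574 = 0.2335.

0.233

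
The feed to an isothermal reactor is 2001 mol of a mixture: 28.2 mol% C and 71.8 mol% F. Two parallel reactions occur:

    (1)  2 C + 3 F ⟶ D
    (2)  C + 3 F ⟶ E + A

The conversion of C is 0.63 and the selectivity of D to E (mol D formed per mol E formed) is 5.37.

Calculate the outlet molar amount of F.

Conversion of C: C consumed = 0.63 × 564.3 = 355.5 mol = 2ξ₁ + 1ξ₂.
Selectivity: 1ξ₁ / (1ξ₂) = 5.37 → ξ₁ = 5.37 ξ₂.
Substitute: (2·5.37 + 1) ξ₂ = 355.5 → ξ₂ = 30.28 mol, ξ₁ = 162.6 mol.
Outlet amounts (n = n₀ + Σ ν·ξ):
  C: 564.3 − 2(162.6) − 1(30.28) = 208.8
  F: 1437 − 3(162.6) − 3(30.28) = 858.1
  D: 0 + 1(162.6) = 162.6
  E: 0 + 1(30.28) = 30.28
  A: 0 + 1(30.28) = 30.28

858 mol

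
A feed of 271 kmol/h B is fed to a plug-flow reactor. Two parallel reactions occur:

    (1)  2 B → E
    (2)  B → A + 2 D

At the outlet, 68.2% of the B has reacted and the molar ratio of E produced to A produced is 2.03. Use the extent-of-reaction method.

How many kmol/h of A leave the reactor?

36.5 kmol/h

Conversion of B: B consumed = 0.682 × 271 = 184.8 kmol/h = 2ξ₁ + 1ξ₂.
Selectivity: 1ξ₁ / (1ξ₂) = 2.03 → ξ₁ = 2.03 ξ₂.
Substitute: (2·2.03 + 1) ξ₂ = 184.8 → ξ₂ = 36.53 kmol/h, ξ₁ = 74.15 kmol/h.
Outlet amounts (n = n₀ + Σ ν·ξ):
  B: 271 − 2(74.15) − 1(36.53) = 86.18
  E: 0 + 1(74.15) = 74.15
  A: 0 + 1(36.53) = 36.53
  D: 0 + 2(36.53) = 73.05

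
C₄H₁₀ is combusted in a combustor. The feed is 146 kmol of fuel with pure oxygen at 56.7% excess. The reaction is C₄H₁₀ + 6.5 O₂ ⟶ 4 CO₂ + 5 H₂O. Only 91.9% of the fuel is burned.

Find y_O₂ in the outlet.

Stoichiometric O₂ = 6.5 × 146 = 949 kmol; O₂ fed = 949 × 1.567 = 1487 kmol.
Fuel reacted = 0.919 × 146 → ξ = 134.2 kmol.
Outlet (n = n₀ + ν ξ):
  C₄H₁₀: 146 − 1(134.2) = 11.83
  O₂: 1487 − 6.5(134.2) = 615
  CO₂: 0 + 4(134.2) = 536.7
  H₂O: 0 + 5(134.2) = 670.9
Total out = 1834 kmol; y_O₂ = 615 / 1834 = 0.3352.

0.335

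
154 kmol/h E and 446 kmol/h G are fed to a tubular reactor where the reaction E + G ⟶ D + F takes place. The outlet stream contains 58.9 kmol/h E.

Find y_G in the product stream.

For E: n = n₀ − 1ξ → 58.9 = 154 − 1ξ, giving ξ = 95.1 kmol/h.
Outlet amounts (n = n₀ + ν ξ):
  E: 154 − 1(95.1) = 58.9
  G: 446 − 1(95.1) = 350.9
  D: 0 + 1(95.1) = 95.1
  F: 0 + 1(95.1) = 95.1
Total out = 600 kmol/h; y_G = 350.9 / 600 = 0.5848.

0.585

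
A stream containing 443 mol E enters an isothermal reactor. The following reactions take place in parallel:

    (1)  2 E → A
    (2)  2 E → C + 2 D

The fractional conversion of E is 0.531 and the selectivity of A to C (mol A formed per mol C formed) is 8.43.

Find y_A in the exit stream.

0.3

Conversion of E: E consumed = 0.531 × 443 = 235.2 mol = 2ξ₁ + 2ξ₂.
Selectivity: 1ξ₁ / (1ξ₂) = 8.43 → ξ₁ = 8.43 ξ₂.
Substitute: (2·8.43 + 2) ξ₂ = 235.2 → ξ₂ = 12.47 mol, ξ₁ = 105.1 mol.
Outlet amounts (n = n₀ + Σ ν·ξ):
  E: 443 − 2(105.1) − 2(12.47) = 207.8
  A: 0 + 1(105.1) = 105.1
  C: 0 + 1(12.47) = 12.47
  D: 0 + 2(12.47) = 24.95
Total out = 350.3 mol; y_A = 105.1 / 350.3 = 0.3001.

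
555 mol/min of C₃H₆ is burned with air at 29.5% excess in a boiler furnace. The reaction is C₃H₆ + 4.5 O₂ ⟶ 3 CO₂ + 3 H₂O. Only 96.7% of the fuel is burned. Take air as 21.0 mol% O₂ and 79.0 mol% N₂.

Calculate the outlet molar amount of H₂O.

Stoichiometric O₂ = 4.5 × 555 = 2498 mol/min; O₂ fed = 2498 × 1.295 = 3234 mol/min.
N₂ fed = 3234 × 79/21 = 12170 mol/min.
Fuel reacted = 0.967 × 555 → ξ = 536.7 mol/min.
Outlet (n = n₀ + ν ξ):
  C₃H₆: 555 − 1(536.7) = 18.32
  O₂: 3234 − 4.5(536.7) = 819.2
  N₂: 12170 (inert)
  CO₂: 0 + 3(536.7) = 1610
  H₂O: 0 + 3(536.7) = 1610

1610 mol/min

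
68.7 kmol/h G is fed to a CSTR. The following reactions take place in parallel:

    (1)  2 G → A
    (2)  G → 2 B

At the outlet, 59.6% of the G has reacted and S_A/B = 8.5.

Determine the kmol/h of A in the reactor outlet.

19.9 kmol/h

Conversion of G: G consumed = 0.596 × 68.7 = 40.95 kmol/h = 2ξ₁ + 1ξ₂.
Selectivity: 1ξ₁ / (2ξ₂) = 8.5 → ξ₁ = 17 ξ₂.
Substitute: (2·17 + 1) ξ₂ = 40.95 → ξ₂ = 1.17 kmol/h, ξ₁ = 19.89 kmol/h.
Outlet amounts (n = n₀ + Σ ν·ξ):
  G: 68.7 − 2(19.89) − 1(1.17) = 27.75
  A: 0 + 1(19.89) = 19.89
  B: 0 + 2(1.17) = 2.34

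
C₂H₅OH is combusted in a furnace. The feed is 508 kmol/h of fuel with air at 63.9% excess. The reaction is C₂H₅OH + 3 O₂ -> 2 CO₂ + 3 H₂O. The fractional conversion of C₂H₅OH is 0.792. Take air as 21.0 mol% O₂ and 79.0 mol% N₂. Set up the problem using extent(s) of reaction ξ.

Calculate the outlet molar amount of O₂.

1290 kmol/h

Stoichiometric O₂ = 3 × 508 = 1524 kmol/h; O₂ fed = 1524 × 1.639 = 2498 kmol/h.
N₂ fed = 2498 × 79/21 = 9397 kmol/h.
Fuel reacted = 0.792 × 508 → ξ = 402.3 kmol/h.
Outlet (n = n₀ + ν ξ):
  C₂H₅OH: 508 − 1(402.3) = 105.7
  O₂: 2498 − 3(402.3) = 1291
  N₂: 9397 (inert)
  CO₂: 0 + 2(402.3) = 804.7
  H₂O: 0 + 3(402.3) = 1207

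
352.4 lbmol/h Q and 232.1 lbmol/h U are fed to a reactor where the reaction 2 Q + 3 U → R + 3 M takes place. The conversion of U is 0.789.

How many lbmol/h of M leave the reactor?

U reacted = 0.789 × 232.1 = 183.1 lbmol/h; ν_U = −3, so ξ = 183.1/3 = 61.04 lbmol/h.
Outlet amounts (n = n₀ + ν ξ):
  Q: 352.4 − 2(61.04) = 230.3
  U: 232.1 − 3(61.04) = 48.97
  R: 0 + 1(61.04) = 61.04
  M: 0 + 3(61.04) = 183.1

183 lbmol/h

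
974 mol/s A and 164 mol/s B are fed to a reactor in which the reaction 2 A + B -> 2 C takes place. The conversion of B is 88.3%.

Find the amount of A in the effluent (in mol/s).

B reacted = 0.883 × 164 = 144.8 mol/s; ν_B = −1, so ξ = 144.8/1 = 144.8 mol/s.
Outlet amounts (n = n₀ + ν ξ):
  A: 974 − 2(144.8) = 684.4
  B: 164 − 1(144.8) = 19.19
  C: 0 + 2(144.8) = 289.6

684 mol/s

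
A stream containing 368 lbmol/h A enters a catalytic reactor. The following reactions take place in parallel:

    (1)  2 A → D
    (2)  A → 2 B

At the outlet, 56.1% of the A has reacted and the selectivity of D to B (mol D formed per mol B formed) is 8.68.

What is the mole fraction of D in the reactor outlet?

Conversion of A: A consumed = 0.561 × 368 = 206.4 lbmol/h = 2ξ₁ + 1ξ₂.
Selectivity: 1ξ₁ / (2ξ₂) = 8.68 → ξ₁ = 17.36 ξ₂.
Substitute: (2·17.36 + 1) ξ₂ = 206.4 → ξ₂ = 5.78 lbmol/h, ξ₁ = 100.3 lbmol/h.
Outlet amounts (n = n₀ + Σ ν·ξ):
  A: 368 − 2(100.3) − 1(5.78) = 161.6
  D: 0 + 1(100.3) = 100.3
  B: 0 + 2(5.78) = 11.56
Total out = 273.4 lbmol/h; y_D = 100.3 / 273.4 = 0.3669.

0.367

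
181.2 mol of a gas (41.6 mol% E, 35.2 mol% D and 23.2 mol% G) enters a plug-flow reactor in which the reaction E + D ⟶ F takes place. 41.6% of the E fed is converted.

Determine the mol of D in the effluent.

32.4 mol

E reacted = 0.416 × 75.38 = 31.36 mol; ν_E = −1, so ξ = 31.36/1 = 31.36 mol.
Outlet amounts (n = n₀ + ν ξ):
  E: 75.38 − 1(31.36) = 44.02
  D: 63.78 − 1(31.36) = 32.42
  F: 0 + 1(31.36) = 31.36
  G: 42.04 (inert)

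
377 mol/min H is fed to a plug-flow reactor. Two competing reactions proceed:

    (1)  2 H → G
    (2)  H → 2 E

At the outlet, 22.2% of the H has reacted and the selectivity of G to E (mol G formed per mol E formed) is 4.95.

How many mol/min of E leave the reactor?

8.05 mol/min

Conversion of H: H consumed = 0.222 × 377 = 83.69 mol/min = 2ξ₁ + 1ξ₂.
Selectivity: 1ξ₁ / (2ξ₂) = 4.95 → ξ₁ = 9.9 ξ₂.
Substitute: (2·9.9 + 1) ξ₂ = 83.69 → ξ₂ = 4.024 mol/min, ξ₁ = 39.84 mol/min.
Outlet amounts (n = n₀ + Σ ν·ξ):
  H: 377 − 2(39.84) − 1(4.024) = 293.3
  G: 0 + 1(39.84) = 39.84
  E: 0 + 2(4.024) = 8.047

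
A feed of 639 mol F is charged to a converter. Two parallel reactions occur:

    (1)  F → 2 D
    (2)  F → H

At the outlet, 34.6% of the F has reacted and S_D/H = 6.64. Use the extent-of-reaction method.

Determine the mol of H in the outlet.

51.2 mol

Conversion of F: F consumed = 0.346 × 639 = 221.1 mol = 1ξ₁ + 1ξ₂.
Selectivity: 2ξ₁ / (1ξ₂) = 6.64 → ξ₁ = 3.32 ξ₂.
Substitute: (1·3.32 + 1) ξ₂ = 221.1 → ξ₂ = 51.18 mol, ξ₁ = 169.9 mol.
Outlet amounts (n = n₀ + Σ ν·ξ):
  F: 639 − 1(169.9) − 1(51.18) = 417.9
  D: 0 + 2(169.9) = 339.8
  H: 0 + 1(51.18) = 51.18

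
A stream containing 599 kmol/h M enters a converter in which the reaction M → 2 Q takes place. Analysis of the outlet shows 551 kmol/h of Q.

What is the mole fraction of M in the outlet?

For Q: n = n₀ + 2ξ → 551 = 0 + 2ξ, giving ξ = 275.5 kmol/h.
Outlet amounts (n = n₀ + ν ξ):
  M: 599 − 1(275.5) = 323.5
  Q: 0 + 2(275.5) = 551
Total out = 874.5 kmol/h; y_M = 323.5 / 874.5 = 0.3699.

0.37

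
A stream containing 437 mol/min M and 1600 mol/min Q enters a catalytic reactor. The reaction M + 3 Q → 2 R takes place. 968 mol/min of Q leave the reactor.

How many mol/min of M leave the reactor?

226 mol/min

For Q: n = n₀ − 3ξ → 968 = 1600 − 3ξ, giving ξ = 210.7 mol/min.
Outlet amounts (n = n₀ + ν ξ):
  M: 437 − 1(210.7) = 226.3
  Q: 1600 − 3(210.7) = 968
  R: 0 + 2(210.7) = 421.3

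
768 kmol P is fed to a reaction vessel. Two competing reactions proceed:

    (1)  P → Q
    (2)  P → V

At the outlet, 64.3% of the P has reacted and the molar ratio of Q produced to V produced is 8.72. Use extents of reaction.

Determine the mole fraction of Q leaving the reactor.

0.577

Conversion of P: P consumed = 0.643 × 768 = 493.8 kmol = 1ξ₁ + 1ξ₂.
Selectivity: 1ξ₁ / (1ξ₂) = 8.72 → ξ₁ = 8.72 ξ₂.
Substitute: (1·8.72 + 1) ξ₂ = 493.8 → ξ₂ = 50.8 kmol, ξ₁ = 443 kmol.
Outlet amounts (n = n₀ + Σ ν·ξ):
  P: 768 − 1(443) − 1(50.8) = 274.2
  Q: 0 + 1(443) = 443
  V: 0 + 1(50.8) = 50.8
Total out = 768 kmol; y_Q = 443 / 768 = 0.5768.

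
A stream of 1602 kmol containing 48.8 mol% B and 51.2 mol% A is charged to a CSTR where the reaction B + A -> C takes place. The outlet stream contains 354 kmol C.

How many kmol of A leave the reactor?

For C: n = n₀ + 1ξ → 354 = 0 + 1ξ, giving ξ = 354 kmol.
Outlet amounts (n = n₀ + ν ξ):
  B: 781.8 − 1(354) = 427.8
  A: 820.2 − 1(354) = 466.2
  C: 0 + 1(354) = 354

466 kmol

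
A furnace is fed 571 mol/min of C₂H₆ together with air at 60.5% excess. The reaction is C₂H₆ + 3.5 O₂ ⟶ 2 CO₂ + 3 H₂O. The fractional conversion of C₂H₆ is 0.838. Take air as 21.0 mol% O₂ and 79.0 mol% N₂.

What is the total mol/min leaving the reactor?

Stoichiometric O₂ = 3.5 × 571 = 1998 mol/min; O₂ fed = 1998 × 1.605 = 3208 mol/min.
N₂ fed = 3208 × 79/21 = 12070 mol/min.
Fuel reacted = 0.838 × 571 → ξ = 478.5 mol/min.
Outlet (n = n₀ + ν ξ):
  C₂H₆: 571 − 1(478.5) = 92.5
  O₂: 3208 − 3.5(478.5) = 1533
  N₂: 12070 (inert)
  CO₂: 0 + 2(478.5) = 957
  H₂O: 0 + 3(478.5) = 1435
Total out = 92.5 + 1533 + 12070 + 957 + 1435 = 16080 mol/min.

16100 mol/min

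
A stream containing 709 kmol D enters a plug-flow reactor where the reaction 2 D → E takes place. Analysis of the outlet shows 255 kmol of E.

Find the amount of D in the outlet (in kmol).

199 kmol

For E: n = n₀ + 1ξ → 255 = 0 + 1ξ, giving ξ = 255 kmol.
Outlet amounts (n = n₀ + ν ξ):
  D: 709 − 2(255) = 199
  E: 0 + 1(255) = 255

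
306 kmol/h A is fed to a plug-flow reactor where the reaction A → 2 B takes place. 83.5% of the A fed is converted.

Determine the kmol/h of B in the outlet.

511 kmol/h

A reacted = 0.835 × 306 = 255.5 kmol/h; ν_A = −1, so ξ = 255.5/1 = 255.5 kmol/h.
Outlet amounts (n = n₀ + ν ξ):
  A: 306 − 1(255.5) = 50.49
  B: 0 + 2(255.5) = 511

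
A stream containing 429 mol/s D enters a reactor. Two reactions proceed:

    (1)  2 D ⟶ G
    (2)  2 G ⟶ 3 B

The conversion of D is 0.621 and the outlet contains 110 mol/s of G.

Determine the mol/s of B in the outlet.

Conversion of D: D consumed = 2ξ₁ = 0.621 × 429 → ξ₁ = 133.2 mol/s.
G balance: n_G = 0 + 1ξ₁ − 2ξ₂ = 110 → ξ₂ = (1·133.2 − 110)/2 = 11.6 mol/s.
Outlet amounts (n = n₀ + Σ ν·ξ):
  D: 429 − 2(133.2) = 162.6
  G: 0 + 1(133.2) − 2(11.6) = 110
  B: 0 + 3(11.6) = 34.81

34.8 mol/s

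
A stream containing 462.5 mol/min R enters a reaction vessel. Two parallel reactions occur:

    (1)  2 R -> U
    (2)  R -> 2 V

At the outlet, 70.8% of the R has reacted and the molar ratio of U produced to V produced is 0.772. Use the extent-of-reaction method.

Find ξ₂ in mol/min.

Conversion of R: R consumed = 0.708 × 462.5 = 327.4 mol/min = 2ξ₁ + 1ξ₂.
Selectivity: 1ξ₁ / (2ξ₂) = 0.772 → ξ₁ = 1.544 ξ₂.
Substitute: (2·1.544 + 1) ξ₂ = 327.4 → ξ₂ = 80.1 mol/min, ξ₁ = 123.7 mol/min.
Outlet amounts (n = n₀ + Σ ν·ξ):
  R: 462.5 − 2(123.7) − 1(80.1) = 135.1
  U: 0 + 1(123.7) = 123.7
  V: 0 + 2(80.1) = 160.2

ξ₂ = 80.1 mol/min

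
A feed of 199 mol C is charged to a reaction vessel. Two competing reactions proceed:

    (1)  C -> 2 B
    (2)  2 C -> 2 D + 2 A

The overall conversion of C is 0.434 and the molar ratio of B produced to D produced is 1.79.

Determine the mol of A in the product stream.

Conversion of C: C consumed = 0.434 × 199 = 86.37 mol = 1ξ₁ + 2ξ₂.
Selectivity: 2ξ₁ / (2ξ₂) = 1.79 → ξ₁ = 1.79 ξ₂.
Substitute: (1·1.79 + 2) ξ₂ = 86.37 → ξ₂ = 22.79 mol, ξ₁ = 40.79 mol.
Outlet amounts (n = n₀ + Σ ν·ξ):
  C: 199 − 1(40.79) − 2(22.79) = 112.6
  B: 0 + 2(40.79) = 81.58
  D: 0 + 2(22.79) = 45.58
  A: 0 + 2(22.79) = 45.58

45.6 mol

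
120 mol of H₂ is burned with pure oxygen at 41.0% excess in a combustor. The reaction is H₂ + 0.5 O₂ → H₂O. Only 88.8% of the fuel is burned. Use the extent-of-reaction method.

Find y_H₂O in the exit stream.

Stoichiometric O₂ = 0.5 × 120 = 60 mol; O₂ fed = 60 × 1.410 = 84.6 mol.
Fuel reacted = 0.888 × 120 → ξ = 106.6 mol.
Outlet (n = n₀ + ν ξ):
  H₂: 120 − 1(106.6) = 13.44
  O₂: 84.6 − 0.5(106.6) = 31.32
  H₂O: 0 + 1(106.6) = 106.6
Total out = 151.3 mol; y_H₂O = 106.6 / 151.3 = 0.7042.

0.704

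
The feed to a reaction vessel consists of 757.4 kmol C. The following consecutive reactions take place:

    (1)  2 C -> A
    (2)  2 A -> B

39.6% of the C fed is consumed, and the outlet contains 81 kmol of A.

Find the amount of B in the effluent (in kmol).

34.5 kmol

Conversion of C: C consumed = 2ξ₁ = 0.396 × 757.4 → ξ₁ = 150 kmol.
A balance: n_A = 0 + 1ξ₁ − 2ξ₂ = 81 → ξ₂ = (1·150 − 81)/2 = 34.48 kmol.
Outlet amounts (n = n₀ + Σ ν·ξ):
  C: 757.4 − 2(150) = 457.5
  A: 0 + 1(150) − 2(34.48) = 81
  B: 0 + 1(34.48) = 34.48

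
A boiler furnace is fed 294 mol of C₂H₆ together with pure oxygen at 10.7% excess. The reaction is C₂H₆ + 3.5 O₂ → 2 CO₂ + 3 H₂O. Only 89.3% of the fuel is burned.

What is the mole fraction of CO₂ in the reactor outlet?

Stoichiometric O₂ = 3.5 × 294 = 1029 mol; O₂ fed = 1029 × 1.107 = 1139 mol.
Fuel reacted = 0.893 × 294 → ξ = 262.5 mol.
Outlet (n = n₀ + ν ξ):
  C₂H₆: 294 − 1(262.5) = 31.46
  O₂: 1139 − 3.5(262.5) = 220.2
  CO₂: 0 + 2(262.5) = 525.1
  H₂O: 0 + 3(262.5) = 787.6
Total out = 1564 mol; y_CO₂ = 525.1 / 1564 = 0.3357.

0.336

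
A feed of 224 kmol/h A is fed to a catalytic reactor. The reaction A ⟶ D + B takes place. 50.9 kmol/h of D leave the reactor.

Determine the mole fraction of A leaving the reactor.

For D: n = n₀ + 1ξ → 50.9 = 0 + 1ξ, giving ξ = 50.9 kmol/h.
Outlet amounts (n = n₀ + ν ξ):
  A: 224 − 1(50.9) = 173.1
  D: 0 + 1(50.9) = 50.9
  B: 0 + 1(50.9) = 50.9
Total out = 274.9 kmol/h; y_A = 173.1 / 274.9 = 0.6297.

0.63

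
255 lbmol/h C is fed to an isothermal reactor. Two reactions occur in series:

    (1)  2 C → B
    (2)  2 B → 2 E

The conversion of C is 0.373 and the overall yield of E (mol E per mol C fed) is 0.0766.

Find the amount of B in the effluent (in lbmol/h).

28 lbmol/h

Conversion of C: C consumed = 2ξ₁ = 0.373 × 255 → ξ₁ = 47.56 lbmol/h.
Yield of E: 2ξ₂ / 255 = 0.0766 → ξ₂ = 9.767 lbmol/h.
Outlet amounts (n = n₀ + Σ ν·ξ):
  C: 255 − 2(47.56) = 159.9
  B: 0 + 1(47.56) − 2(9.767) = 28.02
  E: 0 + 2(9.767) = 19.53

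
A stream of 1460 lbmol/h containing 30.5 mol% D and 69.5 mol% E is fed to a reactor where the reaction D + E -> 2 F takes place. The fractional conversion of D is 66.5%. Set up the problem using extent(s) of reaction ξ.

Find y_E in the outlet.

0.492

D reacted = 0.665 × 445.3 = 296.1 lbmol/h; ν_D = −1, so ξ = 296.1/1 = 296.1 lbmol/h.
Outlet amounts (n = n₀ + ν ξ):
  D: 445.3 − 1(296.1) = 149.2
  E: 1015 − 1(296.1) = 718.6
  F: 0 + 2(296.1) = 592.2
Total out = 1460 lbmol/h; y_E = 718.6 / 1460 = 0.4922.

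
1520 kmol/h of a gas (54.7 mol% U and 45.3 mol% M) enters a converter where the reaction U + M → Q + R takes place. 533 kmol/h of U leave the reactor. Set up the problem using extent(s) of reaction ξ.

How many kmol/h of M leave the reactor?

390 kmol/h

For U: n = n₀ − 1ξ → 533 = 831.4 − 1ξ, giving ξ = 298.4 kmol/h.
Outlet amounts (n = n₀ + ν ξ):
  U: 831.4 − 1(298.4) = 533
  M: 688.6 − 1(298.4) = 390.1
  Q: 0 + 1(298.4) = 298.4
  R: 0 + 1(298.4) = 298.4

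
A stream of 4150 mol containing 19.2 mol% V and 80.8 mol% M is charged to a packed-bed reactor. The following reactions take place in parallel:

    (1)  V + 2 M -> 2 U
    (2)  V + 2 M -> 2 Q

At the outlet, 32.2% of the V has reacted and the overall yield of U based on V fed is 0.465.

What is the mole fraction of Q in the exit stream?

Yield of U: 2ξ₁ / 796.8 = 0.465 → ξ₁ = 185.3 mol.
Conversion of V: 1ξ₁ + 1ξ₂ = 0.322 × 796.8 = 256.6 → ξ₂ = 71.31 mol.
Outlet amounts (n = n₀ + Σ ν·ξ):
  V: 796.8 − 1(185.3) − 1(71.31) = 540.2
  M: 3353 − 2(185.3) − 2(71.31) = 2840
  U: 0 + 2(185.3) = 370.5
  Q: 0 + 2(71.31) = 142.6
Total out = 3893 mol; y_Q = 142.6 / 3893 = 0.03663.

0.0366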